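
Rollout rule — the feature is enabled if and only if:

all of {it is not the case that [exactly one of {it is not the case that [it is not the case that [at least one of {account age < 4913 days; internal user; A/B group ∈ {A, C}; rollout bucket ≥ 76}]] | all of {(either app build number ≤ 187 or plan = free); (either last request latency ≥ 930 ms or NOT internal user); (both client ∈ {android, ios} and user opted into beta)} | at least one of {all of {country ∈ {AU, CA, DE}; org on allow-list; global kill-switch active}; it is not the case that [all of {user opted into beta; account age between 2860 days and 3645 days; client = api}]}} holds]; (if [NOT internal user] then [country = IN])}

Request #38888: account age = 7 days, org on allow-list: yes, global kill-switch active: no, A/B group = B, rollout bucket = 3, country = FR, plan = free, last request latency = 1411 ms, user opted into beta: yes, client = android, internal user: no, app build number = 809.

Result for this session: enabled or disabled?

Atomic conditions:
  account age < 4913 days: 7 < 4913 is true
  internal user: no → false
  A/B group ∈ {A, C}: B is not in the set → false
  rollout bucket ≥ 76: 3 ≥ 76 is false
  app build number ≤ 187: 809 ≤ 187 is false
  plan = free: free == free is true
  last request latency ≥ 930 ms: 1411 ≥ 930 is true
  NOT internal user: no → true
  client ∈ {android, ios}: android is in the set → true
  user opted into beta: yes → true
  country ∈ {AU, CA, DE}: FR is not in the set → false
  org on allow-list: yes → true
  global kill-switch active: no → false
  account age between 2860 days and 3645 days: 7 in [2860, 3645] is false
  client = api: android == api is false
  country = IN: FR == IN is false
Combine:
[1.1.1.1.1] true OR false OR false OR false = true
[1.1.1.1] NOT true = false
[1.1.1] NOT false = true
[1.1.2.1] false OR true = true
[1.1.2.2] true OR true = true
[1.1.2.3] true AND true = true
[1.1.2] true AND true AND true = true
[1.1.3.1] false AND true AND false = false
[1.1.3.2.1] true AND false AND false = false
[1.1.3.2] NOT false = true
[1.1.3] false OR true = true
[1.1] exactly-one(true, true, true) = false
[1] NOT false = true
[2] true → false = false
[root] true AND false = false
Overall: false → disabled

Disabled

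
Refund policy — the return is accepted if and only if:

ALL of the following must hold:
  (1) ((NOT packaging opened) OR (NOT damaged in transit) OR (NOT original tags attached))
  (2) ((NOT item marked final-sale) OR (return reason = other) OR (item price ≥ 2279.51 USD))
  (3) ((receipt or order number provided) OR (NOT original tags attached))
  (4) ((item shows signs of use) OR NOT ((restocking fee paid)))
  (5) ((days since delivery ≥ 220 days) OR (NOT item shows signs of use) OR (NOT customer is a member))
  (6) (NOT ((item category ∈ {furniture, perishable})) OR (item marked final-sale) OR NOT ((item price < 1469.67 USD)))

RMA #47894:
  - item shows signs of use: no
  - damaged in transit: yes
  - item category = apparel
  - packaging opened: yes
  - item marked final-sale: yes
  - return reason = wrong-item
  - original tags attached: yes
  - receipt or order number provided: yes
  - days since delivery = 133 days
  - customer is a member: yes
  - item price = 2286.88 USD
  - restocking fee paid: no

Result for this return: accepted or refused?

Atomic conditions:
  NOT packaging opened: yes → false
  NOT damaged in transit: yes → false
  NOT original tags attached: yes → false
  NOT item marked final-sale: yes → false
  return reason = other: wrong-item == other is false
  item price ≥ 2279.51 USD: 2286.88 ≥ 2279.51 is true
  receipt or order number provided: yes → true
  item shows signs of use: no → false
  restocking fee paid: no → false
  days since delivery ≥ 220 days: 133 ≥ 220 is false
  NOT item shows signs of use: no → true
  NOT customer is a member: yes → false
  item category ∈ {furniture, perishable}: apparel is not in the set → false
  item marked final-sale: yes → true
  item price < 1469.67 USD: 2286.88 < 1469.67 is false
Combine:
[1] false OR false OR false = false
[2] false OR false OR true = true
[3] true OR false = true
[4.2] NOT false = true
[4] false OR true = true
[5] false OR true OR false = true
[6.1] NOT false = true
[6.3] NOT false = true
[6] true OR true OR true = true
[root] false AND true AND true AND true AND true AND true = false
Overall: false → refused

Refused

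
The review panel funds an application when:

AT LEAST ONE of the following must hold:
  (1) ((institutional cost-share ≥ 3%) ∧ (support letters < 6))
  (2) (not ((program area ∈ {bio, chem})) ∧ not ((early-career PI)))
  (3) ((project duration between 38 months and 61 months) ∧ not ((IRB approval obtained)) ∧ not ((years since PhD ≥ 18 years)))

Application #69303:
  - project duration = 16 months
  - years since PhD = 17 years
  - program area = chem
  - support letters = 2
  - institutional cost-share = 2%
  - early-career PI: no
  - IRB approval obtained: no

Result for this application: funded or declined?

Declined

Atomic conditions:
  institutional cost-share ≥ 3%: 2 ≥ 3 is false
  support letters < 6: 2 < 6 is true
  program area ∈ {bio, chem}: chem is in the set → true
  early-career PI: no → false
  project duration between 38 months and 61 months: 16 in [38, 61] is false
  IRB approval obtained: no → false
  years since PhD ≥ 18 years: 17 ≥ 18 is false
Combine:
[1] false AND true = false
[2.1] NOT true = false
[2.2] NOT false = true
[2] false AND true = false
[3.2] NOT false = true
[3.3] NOT false = true
[3] false AND true AND true = false
[root] false OR false OR false = false
Overall: false → declined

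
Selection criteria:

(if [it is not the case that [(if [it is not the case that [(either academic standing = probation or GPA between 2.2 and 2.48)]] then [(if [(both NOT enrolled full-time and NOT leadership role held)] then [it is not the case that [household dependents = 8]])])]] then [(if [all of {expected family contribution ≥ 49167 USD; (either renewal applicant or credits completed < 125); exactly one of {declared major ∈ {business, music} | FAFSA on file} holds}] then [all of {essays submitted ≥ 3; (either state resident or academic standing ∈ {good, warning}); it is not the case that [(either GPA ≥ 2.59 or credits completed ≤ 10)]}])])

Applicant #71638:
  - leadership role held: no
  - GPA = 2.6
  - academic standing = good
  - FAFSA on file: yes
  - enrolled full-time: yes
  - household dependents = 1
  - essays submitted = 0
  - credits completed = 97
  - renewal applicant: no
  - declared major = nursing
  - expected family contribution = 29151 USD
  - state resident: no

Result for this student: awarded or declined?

Atomic conditions:
  academic standing = probation: good == probation is false
  GPA between 2.2 and 2.48: 2.6 in [2.2, 2.48] is false
  NOT enrolled full-time: yes → false
  NOT leadership role held: no → true
  household dependents = 8: 1 == 8 is false
  expected family contribution ≥ 49167 USD: 29151 ≥ 49167 is false
  renewal applicant: no → false
  credits completed < 125: 97 < 125 is true
  declared major ∈ {business, music}: nursing is not in the set → false
  FAFSA on file: yes → true
  essays submitted ≥ 3: 0 ≥ 3 is false
  state resident: no → false
  academic standing ∈ {good, warning}: good is in the set → true
  GPA ≥ 2.59: 2.6 ≥ 2.59 is true
  credits completed ≤ 10: 97 ≤ 10 is false
Combine:
[1.1.1.1] false OR false = false
[1.1.1] NOT false = true
[1.1.2.1] false AND true = false
[1.1.2.2] NOT false = true
[1.1.2] false → true (antecedent false ⇒ implication holds) = true
[1.1] true → true = true
[1] NOT true = false
[2.1.2] false OR true = true
[2.1.3] exactly-one(false, true) = true
[2.1] false AND true AND true = false
[2.2.2] false OR true = true
[2.2.3.1] true OR false = true
[2.2.3] NOT true = false
[2.2] false AND true AND false = false
[2] false → false (antecedent false ⇒ implication holds) = true
[root] false → true (antecedent false ⇒ implication holds) = true
Overall: true → awarded

Awarded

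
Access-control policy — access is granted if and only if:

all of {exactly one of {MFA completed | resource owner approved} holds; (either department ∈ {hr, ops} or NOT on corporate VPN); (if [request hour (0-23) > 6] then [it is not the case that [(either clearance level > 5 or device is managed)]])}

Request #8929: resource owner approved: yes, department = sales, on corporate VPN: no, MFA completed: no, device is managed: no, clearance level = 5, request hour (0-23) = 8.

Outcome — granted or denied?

Granted

Atomic conditions:
  MFA completed: no → false
  resource owner approved: yes → true
  department ∈ {hr, ops}: sales is not in the set → false
  NOT on corporate VPN: no → true
  request hour (0-23) > 6: 8 > 6 is true
  clearance level > 5: 5 > 5 is false
  device is managed: no → false
Combine:
[1] exactly-one(false, true) = true
[2] false OR true = true
[3.2.1] false OR false = false
[3.2] NOT false = true
[3] true → true = true
[root] true AND true AND true = true
Overall: true → granted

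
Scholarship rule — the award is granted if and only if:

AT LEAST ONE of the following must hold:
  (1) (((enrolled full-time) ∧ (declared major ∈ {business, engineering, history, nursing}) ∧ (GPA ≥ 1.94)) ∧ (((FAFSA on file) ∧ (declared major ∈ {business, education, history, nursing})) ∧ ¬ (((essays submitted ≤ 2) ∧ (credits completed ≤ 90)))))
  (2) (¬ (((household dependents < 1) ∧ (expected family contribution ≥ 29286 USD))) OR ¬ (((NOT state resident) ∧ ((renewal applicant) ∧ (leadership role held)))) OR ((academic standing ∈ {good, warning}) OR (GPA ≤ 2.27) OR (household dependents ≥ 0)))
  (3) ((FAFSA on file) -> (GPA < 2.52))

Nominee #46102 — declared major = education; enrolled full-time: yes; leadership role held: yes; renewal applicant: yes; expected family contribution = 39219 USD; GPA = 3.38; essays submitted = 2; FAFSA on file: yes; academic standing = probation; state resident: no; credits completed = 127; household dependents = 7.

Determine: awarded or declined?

Atomic conditions:
  enrolled full-time: yes → true
  declared major ∈ {business, engineering, history, nursing}: education is not in the set → false
  GPA ≥ 1.94: 3.38 ≥ 1.94 is true
  FAFSA on file: yes → true
  declared major ∈ {business, education, history, nursing}: education is in the set → true
  essays submitted ≤ 2: 2 ≤ 2 is true
  credits completed ≤ 90: 127 ≤ 90 is false
  household dependents < 1: 7 < 1 is false
  expected family contribution ≥ 29286 USD: 39219 ≥ 29286 is true
  NOT state resident: no → true
  renewal applicant: yes → true
  leadership role held: yes → true
  academic standing ∈ {good, warning}: probation is not in the set → false
  GPA ≤ 2.27: 3.38 ≤ 2.27 is false
  household dependents ≥ 0: 7 ≥ 0 is true
  GPA < 2.52: 3.38 < 2.52 is false
Combine:
[1.1] true AND false AND true = false
[1.2.1] true AND true = true
[1.2.2.1] true AND false = false
[1.2.2] NOT false = true
[1.2] true AND true = true
[1] false AND true = false
[2.1.1] false AND true = false
[2.1] NOT false = true
[2.2.1.2] true AND true = true
[2.2.1] true AND true = true
[2.2] NOT true = false
[2.3] false OR false OR true = true
[2] true OR false OR true = true
[3] true → false = false
[root] false OR true OR false = true
Overall: true → awarded

Awarded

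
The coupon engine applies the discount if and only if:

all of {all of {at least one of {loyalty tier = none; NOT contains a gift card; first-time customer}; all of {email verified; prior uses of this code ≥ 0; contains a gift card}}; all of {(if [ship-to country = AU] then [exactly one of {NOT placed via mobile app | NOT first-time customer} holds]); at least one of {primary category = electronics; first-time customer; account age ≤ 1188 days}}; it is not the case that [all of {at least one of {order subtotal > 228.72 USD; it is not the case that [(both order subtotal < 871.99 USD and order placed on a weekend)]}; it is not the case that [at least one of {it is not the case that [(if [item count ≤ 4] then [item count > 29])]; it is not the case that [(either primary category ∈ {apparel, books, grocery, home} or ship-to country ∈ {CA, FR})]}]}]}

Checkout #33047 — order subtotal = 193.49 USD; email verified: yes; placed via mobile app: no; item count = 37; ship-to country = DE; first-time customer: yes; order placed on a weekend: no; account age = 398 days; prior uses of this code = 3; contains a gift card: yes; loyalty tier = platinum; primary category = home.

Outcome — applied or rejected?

Rejected

Atomic conditions:
  loyalty tier = none: platinum == none is false
  NOT contains a gift card: yes → false
  first-time customer: yes → true
  email verified: yes → true
  prior uses of this code ≥ 0: 3 ≥ 0 is true
  contains a gift card: yes → true
  ship-to country = AU: DE == AU is false
  NOT placed via mobile app: no → true
  NOT first-time customer: yes → false
  primary category = electronics: home == electronics is false
  account age ≤ 1188 days: 398 ≤ 1188 is true
  order subtotal > 228.72 USD: 193.49 > 228.72 is false
  order subtotal < 871.99 USD: 193.49 < 871.99 is true
  order placed on a weekend: no → false
  item count ≤ 4: 37 ≤ 4 is false
  item count > 29: 37 > 29 is true
  primary category ∈ {apparel, books, grocery, home}: home is in the set → true
  ship-to country ∈ {CA, FR}: DE is not in the set → false
Combine:
[1.1] false OR false OR true = true
[1.2] true AND true AND true = true
[1] true AND true = true
[2.1.2] exactly-one(true, false) = true
[2.1] false → true (antecedent false ⇒ implication holds) = true
[2.2] false OR true OR true = true
[2] true AND true = true
[3.1.1.2.1] true AND false = false
[3.1.1.2] NOT false = true
[3.1.1] false OR true = true
[3.1.2.1.1.1] false → true (antecedent false ⇒ implication holds) = true
[3.1.2.1.1] NOT true = false
[3.1.2.1.2.1] true OR false = true
[3.1.2.1.2] NOT true = false
[3.1.2.1] false OR false = false
[3.1.2] NOT false = true
[3.1] true AND true = true
[3] NOT true = false
[root] true AND true AND false = false
Overall: false → rejected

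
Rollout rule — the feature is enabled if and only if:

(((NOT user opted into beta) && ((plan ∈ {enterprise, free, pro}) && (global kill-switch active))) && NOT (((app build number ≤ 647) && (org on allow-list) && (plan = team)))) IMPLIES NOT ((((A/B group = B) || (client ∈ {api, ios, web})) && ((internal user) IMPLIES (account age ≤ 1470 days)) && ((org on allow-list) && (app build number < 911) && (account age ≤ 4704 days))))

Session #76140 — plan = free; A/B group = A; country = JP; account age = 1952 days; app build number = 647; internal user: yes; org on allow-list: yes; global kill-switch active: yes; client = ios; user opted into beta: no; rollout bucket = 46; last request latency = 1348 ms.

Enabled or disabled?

Atomic conditions:
  NOT user opted into beta: no → true
  plan ∈ {enterprise, free, pro}: free is in the set → true
  global kill-switch active: yes → true
  app build number ≤ 647: 647 ≤ 647 is true
  org on allow-list: yes → true
  plan = team: free == team is false
  A/B group = B: A == B is false
  client ∈ {api, ios, web}: ios is in the set → true
  internal user: yes → true
  account age ≤ 1470 days: 1952 ≤ 1470 is false
  app build number < 911: 647 < 911 is true
  account age ≤ 4704 days: 1952 ≤ 4704 is true
Combine:
[1.1.2] true AND true = true
[1.1] true AND true = true
[1.2.1] true AND true AND false = false
[1.2] NOT false = true
[1] true AND true = true
[2.1.1] false OR true = true
[2.1.2] true → false = false
[2.1.3] true AND true AND true = true
[2.1] true AND false AND true = false
[2] NOT false = true
[root] true → true = true
Overall: true → enabled

Enabled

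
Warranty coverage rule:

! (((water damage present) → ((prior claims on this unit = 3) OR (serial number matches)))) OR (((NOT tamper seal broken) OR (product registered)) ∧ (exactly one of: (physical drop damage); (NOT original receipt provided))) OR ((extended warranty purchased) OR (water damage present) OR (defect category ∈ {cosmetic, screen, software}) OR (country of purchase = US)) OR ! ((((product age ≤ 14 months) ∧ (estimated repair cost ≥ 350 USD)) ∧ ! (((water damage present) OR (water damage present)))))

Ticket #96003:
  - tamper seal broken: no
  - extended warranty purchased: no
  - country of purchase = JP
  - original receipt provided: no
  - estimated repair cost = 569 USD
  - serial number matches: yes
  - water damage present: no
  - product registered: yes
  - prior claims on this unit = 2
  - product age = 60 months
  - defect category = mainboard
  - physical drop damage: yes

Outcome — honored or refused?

Honored

Atomic conditions:
  water damage present: no → false
  prior claims on this unit = 3: 2 == 3 is false
  serial number matches: yes → true
  NOT tamper seal broken: no → true
  product registered: yes → true
  physical drop damage: yes → true
  NOT original receipt provided: no → true
  extended warranty purchased: no → false
  defect category ∈ {cosmetic, screen, software}: mainboard is not in the set → false
  country of purchase = US: JP == US is false
  product age ≤ 14 months: 60 ≤ 14 is false
  estimated repair cost ≥ 350 USD: 569 ≥ 350 is true
Combine:
[1.1.2] false OR true = true
[1.1] false → true (antecedent false ⇒ implication holds) = true
[1] NOT true = false
[2.1] true OR true = true
[2.2] exactly-one(true, true) = false
[2] true AND false = false
[3] false OR false OR false OR false = false
[4.1.1] false AND true = false
[4.1.2.1] false OR false = false
[4.1.2] NOT false = true
[4.1] false AND true = false
[4] NOT false = true
[root] false OR false OR false OR true = true
Overall: true → honored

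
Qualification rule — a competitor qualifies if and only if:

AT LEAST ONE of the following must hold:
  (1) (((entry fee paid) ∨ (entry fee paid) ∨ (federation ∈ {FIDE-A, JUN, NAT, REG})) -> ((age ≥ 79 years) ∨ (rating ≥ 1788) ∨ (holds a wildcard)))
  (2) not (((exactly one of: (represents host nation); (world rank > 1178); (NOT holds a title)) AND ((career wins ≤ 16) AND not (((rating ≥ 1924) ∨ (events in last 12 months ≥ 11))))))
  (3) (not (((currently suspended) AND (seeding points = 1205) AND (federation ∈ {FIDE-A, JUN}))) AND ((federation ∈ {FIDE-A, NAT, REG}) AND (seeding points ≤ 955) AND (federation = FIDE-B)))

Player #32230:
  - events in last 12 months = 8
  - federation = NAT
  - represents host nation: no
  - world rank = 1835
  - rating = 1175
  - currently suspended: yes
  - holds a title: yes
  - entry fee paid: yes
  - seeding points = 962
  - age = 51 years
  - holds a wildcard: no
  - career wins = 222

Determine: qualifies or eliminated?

Qualifies

Atomic conditions:
  entry fee paid: yes → true
  federation ∈ {FIDE-A, JUN, NAT, REG}: NAT is in the set → true
  age ≥ 79 years: 51 ≥ 79 is false
  rating ≥ 1788: 1175 ≥ 1788 is false
  holds a wildcard: no → false
  represents host nation: no → false
  world rank > 1178: 1835 > 1178 is true
  NOT holds a title: yes → false
  career wins ≤ 16: 222 ≤ 16 is false
  rating ≥ 1924: 1175 ≥ 1924 is false
  events in last 12 months ≥ 11: 8 ≥ 11 is false
  currently suspended: yes → true
  seeding points = 1205: 962 == 1205 is false
  federation ∈ {FIDE-A, JUN}: NAT is not in the set → false
  federation ∈ {FIDE-A, NAT, REG}: NAT is in the set → true
  seeding points ≤ 955: 962 ≤ 955 is false
  federation = FIDE-B: NAT == FIDE-B is false
Combine:
[1.1] true OR true OR true = true
[1.2] false OR false OR false = false
[1] true → false = false
[2.1.1] exactly-one(false, true, false) = true
[2.1.2.2.1] false OR false = false
[2.1.2.2] NOT false = true
[2.1.2] false AND true = false
[2.1] true AND false = false
[2] NOT false = true
[3.1.1] true AND false AND false = false
[3.1] NOT false = true
[3.2] true AND false AND false = false
[3] true AND false = false
[root] false OR true OR false = true
Overall: true → qualifies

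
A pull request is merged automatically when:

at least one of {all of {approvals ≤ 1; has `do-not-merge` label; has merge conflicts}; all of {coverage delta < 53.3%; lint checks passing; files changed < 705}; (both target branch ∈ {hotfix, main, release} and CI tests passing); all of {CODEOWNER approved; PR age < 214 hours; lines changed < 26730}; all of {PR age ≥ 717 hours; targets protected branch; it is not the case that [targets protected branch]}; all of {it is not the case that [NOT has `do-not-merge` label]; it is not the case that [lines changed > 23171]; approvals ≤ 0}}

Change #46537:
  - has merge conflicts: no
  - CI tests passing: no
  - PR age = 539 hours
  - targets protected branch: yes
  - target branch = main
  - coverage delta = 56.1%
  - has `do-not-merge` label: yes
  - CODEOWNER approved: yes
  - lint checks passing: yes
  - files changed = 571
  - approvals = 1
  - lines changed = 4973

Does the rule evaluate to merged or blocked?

Blocked

Atomic conditions:
  approvals ≤ 1: 1 ≤ 1 is true
  has `do-not-merge` label: yes → true
  has merge conflicts: no → false
  coverage delta < 53.3%: 56.1 < 53.3 is false
  lint checks passing: yes → true
  files changed < 705: 571 < 705 is true
  target branch ∈ {hotfix, main, release}: main is in the set → true
  CI tests passing: no → false
  CODEOWNER approved: yes → true
  PR age < 214 hours: 539 < 214 is false
  lines changed < 26730: 4973 < 26730 is true
  PR age ≥ 717 hours: 539 ≥ 717 is false
  targets protected branch: yes → true
  NOT has `do-not-merge` label: yes → false
  lines changed > 23171: 4973 > 23171 is false
  approvals ≤ 0: 1 ≤ 0 is false
Combine:
[1] true AND true AND false = false
[2] false AND true AND true = false
[3] true AND false = false
[4] true AND false AND true = false
[5.3] NOT true = false
[5] false AND true AND false = false
[6.1] NOT false = true
[6.2] NOT false = true
[6] true AND true AND false = false
[root] false OR false OR false OR false OR false OR false = false
Overall: false → blocked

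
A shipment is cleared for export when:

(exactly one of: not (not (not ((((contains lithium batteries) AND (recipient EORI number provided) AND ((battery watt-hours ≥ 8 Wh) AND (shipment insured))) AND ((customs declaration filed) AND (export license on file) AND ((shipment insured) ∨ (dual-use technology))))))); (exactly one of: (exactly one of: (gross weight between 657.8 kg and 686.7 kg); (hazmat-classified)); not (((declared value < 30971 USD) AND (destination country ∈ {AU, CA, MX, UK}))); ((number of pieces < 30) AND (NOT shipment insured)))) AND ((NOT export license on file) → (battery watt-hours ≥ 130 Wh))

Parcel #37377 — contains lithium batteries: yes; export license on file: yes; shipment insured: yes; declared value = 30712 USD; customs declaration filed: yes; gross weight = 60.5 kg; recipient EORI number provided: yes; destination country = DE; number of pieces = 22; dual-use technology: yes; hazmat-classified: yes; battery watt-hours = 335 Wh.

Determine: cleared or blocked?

Atomic conditions:
  contains lithium batteries: yes → true
  recipient EORI number provided: yes → true
  battery watt-hours ≥ 8 Wh: 335 ≥ 8 is true
  shipment insured: yes → true
  customs declaration filed: yes → true
  export license on file: yes → true
  dual-use technology: yes → true
  gross weight between 657.8 kg and 686.7 kg: 60.5 in [657.8, 686.7] is false
  hazmat-classified: yes → true
  declared value < 30971 USD: 30712 < 30971 is true
  destination country ∈ {AU, CA, MX, UK}: DE is not in the set → false
  number of pieces < 30: 22 < 30 is true
  NOT shipment insured: yes → false
  NOT export license on file: yes → false
  battery watt-hours ≥ 130 Wh: 335 ≥ 130 is true
Combine:
[1.1.1.1.1.1.3] true AND true = true
[1.1.1.1.1.1] true AND true AND true = true
[1.1.1.1.1.2.3] true OR true = true
[1.1.1.1.1.2] true AND true AND true = true
[1.1.1.1.1] true AND true = true
[1.1.1.1] NOT true = false
[1.1.1] NOT false = true
[1.1] NOT true = false
[1.2.1] exactly-one(false, true) = true
[1.2.2.1] true AND false = false
[1.2.2] NOT false = true
[1.2.3] true AND false = false
[1.2] exactly-one(true, true, false) = false
[1] exactly-one(false, false) = false
[2] false → true (antecedent false ⇒ implication holds) = true
[root] false AND true = false
Overall: false → blocked

Blocked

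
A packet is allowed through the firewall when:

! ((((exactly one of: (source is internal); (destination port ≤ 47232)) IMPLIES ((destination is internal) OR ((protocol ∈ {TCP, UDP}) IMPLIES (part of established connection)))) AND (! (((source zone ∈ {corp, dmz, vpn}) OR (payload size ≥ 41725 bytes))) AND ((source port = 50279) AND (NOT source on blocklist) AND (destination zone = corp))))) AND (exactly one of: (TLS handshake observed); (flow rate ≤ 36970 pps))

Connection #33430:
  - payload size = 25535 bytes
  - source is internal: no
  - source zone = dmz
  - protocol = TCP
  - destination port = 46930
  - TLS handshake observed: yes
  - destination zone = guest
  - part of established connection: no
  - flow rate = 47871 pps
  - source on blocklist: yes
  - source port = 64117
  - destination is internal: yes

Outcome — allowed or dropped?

Allowed

Atomic conditions:
  source is internal: no → false
  destination port ≤ 47232: 46930 ≤ 47232 is true
  destination is internal: yes → true
  protocol ∈ {TCP, UDP}: TCP is in the set → true
  part of established connection: no → false
  source zone ∈ {corp, dmz, vpn}: dmz is in the set → true
  payload size ≥ 41725 bytes: 25535 ≥ 41725 is false
  source port = 50279: 64117 == 50279 is false
  NOT source on blocklist: yes → false
  destination zone = corp: guest == corp is false
  TLS handshake observed: yes → true
  flow rate ≤ 36970 pps: 47871 ≤ 36970 is false
Combine:
[1.1.1.1] exactly-one(false, true) = true
[1.1.1.2.2] true → false = false
[1.1.1.2] true OR false = true
[1.1.1] true → true = true
[1.1.2.1.1] true OR false = true
[1.1.2.1] NOT true = false
[1.1.2.2] false AND false AND false = false
[1.1.2] false AND false = false
[1.1] true AND false = false
[1] NOT false = true
[2] exactly-one(true, false) = true
[root] true AND true = true
Overall: true → allowed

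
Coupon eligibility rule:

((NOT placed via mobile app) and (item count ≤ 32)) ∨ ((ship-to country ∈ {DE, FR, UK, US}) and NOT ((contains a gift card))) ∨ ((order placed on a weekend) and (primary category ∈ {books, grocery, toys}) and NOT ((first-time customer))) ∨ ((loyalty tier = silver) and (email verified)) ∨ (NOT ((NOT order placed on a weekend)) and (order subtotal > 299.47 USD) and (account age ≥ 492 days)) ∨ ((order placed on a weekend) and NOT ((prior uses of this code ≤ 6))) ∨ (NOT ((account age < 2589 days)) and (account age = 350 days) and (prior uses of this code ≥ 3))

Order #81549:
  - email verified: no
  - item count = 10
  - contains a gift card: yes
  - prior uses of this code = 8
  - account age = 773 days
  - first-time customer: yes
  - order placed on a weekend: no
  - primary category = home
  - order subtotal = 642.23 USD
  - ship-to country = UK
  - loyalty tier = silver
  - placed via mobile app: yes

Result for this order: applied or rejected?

Rejected

Atomic conditions:
  NOT placed via mobile app: yes → false
  item count ≤ 32: 10 ≤ 32 is true
  ship-to country ∈ {DE, FR, UK, US}: UK is in the set → true
  contains a gift card: yes → true
  order placed on a weekend: no → false
  primary category ∈ {books, grocery, toys}: home is not in the set → false
  first-time customer: yes → true
  loyalty tier = silver: silver == silver is true
  email verified: no → false
  NOT order placed on a weekend: no → true
  order subtotal > 299.47 USD: 642.23 > 299.47 is true
  account age ≥ 492 days: 773 ≥ 492 is true
  prior uses of this code ≤ 6: 8 ≤ 6 is false
  account age < 2589 days: 773 < 2589 is true
  account age = 350 days: 773 == 350 is false
  prior uses of this code ≥ 3: 8 ≥ 3 is true
Combine:
[1] false AND true = false
[2.2] NOT true = false
[2] true AND false = false
[3.3] NOT true = false
[3] false AND false AND false = false
[4] true AND false = false
[5.1] NOT true = false
[5] false AND true AND true = false
[6.2] NOT false = true
[6] false AND true = false
[7.1] NOT true = false
[7] false AND false AND true = false
[root] false OR false OR false OR false OR false OR false OR false = false
Overall: false → rejected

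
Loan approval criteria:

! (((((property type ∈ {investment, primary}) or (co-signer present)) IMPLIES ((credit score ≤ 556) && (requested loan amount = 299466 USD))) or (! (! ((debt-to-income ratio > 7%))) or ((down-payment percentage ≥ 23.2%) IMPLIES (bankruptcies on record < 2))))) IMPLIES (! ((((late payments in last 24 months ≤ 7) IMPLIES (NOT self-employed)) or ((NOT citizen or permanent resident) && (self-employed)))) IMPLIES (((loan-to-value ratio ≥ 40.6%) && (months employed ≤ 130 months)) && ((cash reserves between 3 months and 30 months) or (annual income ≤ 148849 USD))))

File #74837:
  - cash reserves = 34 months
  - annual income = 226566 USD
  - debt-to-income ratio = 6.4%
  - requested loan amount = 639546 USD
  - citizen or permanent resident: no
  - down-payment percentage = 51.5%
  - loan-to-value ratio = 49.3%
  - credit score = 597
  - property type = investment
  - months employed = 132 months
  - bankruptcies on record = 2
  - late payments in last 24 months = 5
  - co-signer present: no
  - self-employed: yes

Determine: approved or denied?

Atomic conditions:
  property type ∈ {investment, primary}: investment is in the set → true
  co-signer present: no → false
  credit score ≤ 556: 597 ≤ 556 is false
  requested loan amount = 299466 USD: 639546 == 299466 is false
  debt-to-income ratio > 7%: 6.4 > 7 is false
  down-payment percentage ≥ 23.2%: 51.5 ≥ 23.2 is true
  bankruptcies on record < 2: 2 < 2 is false
  late payments in last 24 months ≤ 7: 5 ≤ 7 is true
  NOT self-employed: yes → false
  NOT citizen or permanent resident: no → true
  self-employed: yes → true
  loan-to-value ratio ≥ 40.6%: 49.3 ≥ 40.6 is true
  months employed ≤ 130 months: 132 ≤ 130 is false
  cash reserves between 3 months and 30 months: 34 in [3, 30] is false
  annual income ≤ 148849 USD: 226566 ≤ 148849 is false
Combine:
[1.1.1.1] true OR false = true
[1.1.1.2] false AND false = false
[1.1.1] true → false = false
[1.1.2.1.1] NOT false = true
[1.1.2.1] NOT true = false
[1.1.2.2] true → false = false
[1.1.2] false OR false = false
[1.1] false OR false = false
[1] NOT false = true
[2.1.1.1] true → false = false
[2.1.1.2] true AND true = true
[2.1.1] false OR true = true
[2.1] NOT true = false
[2.2.1] true AND false = false
[2.2.2] false OR false = false
[2.2] false AND false = false
[2] false → false (antecedent false ⇒ implication holds) = true
[root] true → true = true
Overall: true → approved

Approved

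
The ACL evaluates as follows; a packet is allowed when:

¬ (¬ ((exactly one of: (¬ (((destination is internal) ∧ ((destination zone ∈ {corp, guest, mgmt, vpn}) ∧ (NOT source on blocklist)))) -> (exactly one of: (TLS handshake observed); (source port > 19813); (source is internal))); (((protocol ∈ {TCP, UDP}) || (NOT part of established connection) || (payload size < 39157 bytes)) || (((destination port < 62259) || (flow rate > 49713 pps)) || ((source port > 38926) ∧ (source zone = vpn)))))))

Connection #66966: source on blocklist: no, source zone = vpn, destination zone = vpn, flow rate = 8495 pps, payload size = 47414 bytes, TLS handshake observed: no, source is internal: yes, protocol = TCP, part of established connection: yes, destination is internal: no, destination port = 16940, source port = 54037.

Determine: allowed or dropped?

Allowed

Atomic conditions:
  destination is internal: no → false
  destination zone ∈ {corp, guest, mgmt, vpn}: vpn is in the set → true
  NOT source on blocklist: no → true
  TLS handshake observed: no → false
  source port > 19813: 54037 > 19813 is true
  source is internal: yes → true
  protocol ∈ {TCP, UDP}: TCP is in the set → true
  NOT part of established connection: yes → false
  payload size < 39157 bytes: 47414 < 39157 is false
  destination port < 62259: 16940 < 62259 is true
  flow rate > 49713 pps: 8495 > 49713 is false
  source port > 38926: 54037 > 38926 is true
  source zone = vpn: vpn == vpn is true
Combine:
[1.1.1.1.1.2] true AND true = true
[1.1.1.1.1] false AND true = false
[1.1.1.1] NOT false = true
[1.1.1.2] exactly-one(false, true, true) = false
[1.1.1] true → false = false
[1.1.2.1] true OR false OR false = true
[1.1.2.2.1] true OR false = true
[1.1.2.2.2] true AND true = true
[1.1.2.2] true OR true = true
[1.1.2] true OR true = true
[1.1] exactly-one(false, true) = true
[1] NOT true = false
[root] NOT false = true
Overall: true → allowed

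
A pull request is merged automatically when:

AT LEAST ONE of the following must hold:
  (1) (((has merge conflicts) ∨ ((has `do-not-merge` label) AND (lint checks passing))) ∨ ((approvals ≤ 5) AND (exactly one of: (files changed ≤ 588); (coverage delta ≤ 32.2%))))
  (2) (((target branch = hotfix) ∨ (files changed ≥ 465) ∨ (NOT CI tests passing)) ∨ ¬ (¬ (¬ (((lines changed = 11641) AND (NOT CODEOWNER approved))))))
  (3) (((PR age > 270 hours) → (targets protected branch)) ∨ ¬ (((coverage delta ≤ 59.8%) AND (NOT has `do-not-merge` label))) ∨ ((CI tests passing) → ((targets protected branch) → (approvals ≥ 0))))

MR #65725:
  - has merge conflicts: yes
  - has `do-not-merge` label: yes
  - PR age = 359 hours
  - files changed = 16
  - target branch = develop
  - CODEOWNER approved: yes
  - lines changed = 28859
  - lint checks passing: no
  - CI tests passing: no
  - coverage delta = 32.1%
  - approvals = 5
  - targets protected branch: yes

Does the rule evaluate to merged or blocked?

Atomic conditions:
  has merge conflicts: yes → true
  has `do-not-merge` label: yes → true
  lint checks passing: no → false
  approvals ≤ 5: 5 ≤ 5 is true
  files changed ≤ 588: 16 ≤ 588 is true
  coverage delta ≤ 32.2%: 32.1 ≤ 32.2 is true
  target branch = hotfix: develop == hotfix is false
  files changed ≥ 465: 16 ≥ 465 is false
  NOT CI tests passing: no → true
  lines changed = 11641: 28859 == 11641 is false
  NOT CODEOWNER approved: yes → false
  PR age > 270 hours: 359 > 270 is true
  targets protected branch: yes → true
  coverage delta ≤ 59.8%: 32.1 ≤ 59.8 is true
  NOT has `do-not-merge` label: yes → false
  CI tests passing: no → false
  approvals ≥ 0: 5 ≥ 0 is true
Combine:
[1.1.2] true AND false = false
[1.1] true OR false = true
[1.2.2] exactly-one(true, true) = false
[1.2] true AND false = false
[1] true OR false = true
[2.1] false OR false OR true = true
[2.2.1.1.1] false AND false = false
[2.2.1.1] NOT false = true
[2.2.1] NOT true = false
[2.2] NOT false = true
[2] true OR true = true
[3.1] true → true = true
[3.2.1] true AND false = false
[3.2] NOT false = true
[3.3.2] true → true = true
[3.3] false → true (antecedent false ⇒ implication holds) = true
[3] true OR true OR true = true
[root] true OR true OR true = true
Overall: true → merged

Merged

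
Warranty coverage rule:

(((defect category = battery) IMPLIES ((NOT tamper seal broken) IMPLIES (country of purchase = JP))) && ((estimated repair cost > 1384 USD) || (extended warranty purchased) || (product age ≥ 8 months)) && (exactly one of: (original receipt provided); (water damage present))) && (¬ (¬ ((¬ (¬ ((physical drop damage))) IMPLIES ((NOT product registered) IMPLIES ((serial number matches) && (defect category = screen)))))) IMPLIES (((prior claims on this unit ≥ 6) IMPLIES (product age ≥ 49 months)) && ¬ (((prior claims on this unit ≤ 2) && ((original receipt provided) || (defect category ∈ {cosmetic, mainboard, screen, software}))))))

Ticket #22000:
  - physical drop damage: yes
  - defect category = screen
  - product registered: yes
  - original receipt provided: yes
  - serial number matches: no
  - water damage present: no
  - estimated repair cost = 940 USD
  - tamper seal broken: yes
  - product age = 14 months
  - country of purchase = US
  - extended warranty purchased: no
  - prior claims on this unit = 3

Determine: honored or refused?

Honored

Atomic conditions:
  defect category = battery: screen == battery is false
  NOT tamper seal broken: yes → false
  country of purchase = JP: US == JP is false
  estimated repair cost > 1384 USD: 940 > 1384 is false
  extended warranty purchased: no → false
  product age ≥ 8 months: 14 ≥ 8 is true
  original receipt provided: yes → true
  water damage present: no → false
  physical drop damage: yes → true
  NOT product registered: yes → false
  serial number matches: no → false
  defect category = screen: screen == screen is true
  prior claims on this unit ≥ 6: 3 ≥ 6 is false
  product age ≥ 49 months: 14 ≥ 49 is false
  prior claims on this unit ≤ 2: 3 ≤ 2 is false
  defect category ∈ {cosmetic, mainboard, screen, software}: screen is in the set → true
Combine:
[1.1.2] false → false (antecedent false ⇒ implication holds) = true
[1.1] false → true (antecedent false ⇒ implication holds) = true
[1.2] false OR false OR true = true
[1.3] exactly-one(true, false) = true
[1] true AND true AND true = true
[2.1.1.1.1.1] NOT true = false
[2.1.1.1.1] NOT false = true
[2.1.1.1.2.2] false AND true = false
[2.1.1.1.2] false → false (antecedent false ⇒ implication holds) = true
[2.1.1.1] true → true = true
[2.1.1] NOT true = false
[2.1] NOT false = true
[2.2.1] false → false (antecedent false ⇒ implication holds) = true
[2.2.2.1.2] true OR true = true
[2.2.2.1] false AND true = false
[2.2.2] NOT false = true
[2.2] true AND true = true
[2] true → true = true
[root] true AND true = true
Overall: true → honored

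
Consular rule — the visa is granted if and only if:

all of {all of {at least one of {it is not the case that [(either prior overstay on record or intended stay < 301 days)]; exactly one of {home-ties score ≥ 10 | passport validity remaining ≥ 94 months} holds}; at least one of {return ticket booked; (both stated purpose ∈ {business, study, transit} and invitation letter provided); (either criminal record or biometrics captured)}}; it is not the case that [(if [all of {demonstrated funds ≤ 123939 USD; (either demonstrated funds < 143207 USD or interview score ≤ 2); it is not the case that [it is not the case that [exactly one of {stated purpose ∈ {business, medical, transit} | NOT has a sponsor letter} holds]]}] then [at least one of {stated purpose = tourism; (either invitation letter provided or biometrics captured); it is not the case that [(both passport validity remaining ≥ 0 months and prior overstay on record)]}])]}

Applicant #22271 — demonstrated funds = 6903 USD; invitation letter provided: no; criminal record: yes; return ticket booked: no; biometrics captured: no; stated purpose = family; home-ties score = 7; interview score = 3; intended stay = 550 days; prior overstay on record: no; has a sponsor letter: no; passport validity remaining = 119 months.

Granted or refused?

Atomic conditions:
  prior overstay on record: no → false
  intended stay < 301 days: 550 < 301 is false
  home-ties score ≥ 10: 7 ≥ 10 is false
  passport validity remaining ≥ 94 months: 119 ≥ 94 is true
  return ticket booked: no → false
  stated purpose ∈ {business, study, transit}: family is not in the set → false
  invitation letter provided: no → false
  criminal record: yes → true
  biometrics captured: no → false
  demonstrated funds ≤ 123939 USD: 6903 ≤ 123939 is true
  demonstrated funds < 143207 USD: 6903 < 143207 is true
  interview score ≤ 2: 3 ≤ 2 is false
  stated purpose ∈ {business, medical, transit}: family is not in the set → false
  NOT has a sponsor letter: no → true
  stated purpose = tourism: family == tourism is false
  passport validity remaining ≥ 0 months: 119 ≥ 0 is true
Combine:
[1.1.1.1] false OR false = false
[1.1.1] NOT false = true
[1.1.2] exactly-one(false, true) = true
[1.1] true OR true = true
[1.2.2] false AND false = false
[1.2.3] true OR false = true
[1.2] false OR false OR true = true
[1] true AND true = true
[2.1.1.2] true OR false = true
[2.1.1.3.1.1] exactly-one(false, true) = true
[2.1.1.3.1] NOT true = false
[2.1.1.3] NOT false = true
[2.1.1] true AND true AND true = true
[2.1.2.2] false OR false = false
[2.1.2.3.1] true AND false = false
[2.1.2.3] NOT false = true
[2.1.2] false OR false OR true = true
[2.1] true → true = true
[2] NOT true = false
[root] true AND false = false
Overall: false → refused

Refused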